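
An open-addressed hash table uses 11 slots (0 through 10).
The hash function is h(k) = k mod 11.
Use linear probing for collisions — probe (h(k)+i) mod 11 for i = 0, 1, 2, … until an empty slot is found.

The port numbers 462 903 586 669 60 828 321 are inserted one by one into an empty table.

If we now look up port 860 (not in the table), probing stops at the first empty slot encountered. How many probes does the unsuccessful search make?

5

462: h=0 → slot 0
903: h=1 → slot 1
586: h=3 → slot 3
669: h=9 → slot 9
60: h=5 → slot 5
828: h=3, probe 3,4 → slot 4
321: h=2 → slot 2
Table: [462, 903, 321, 586, 828, 60, ∅, ∅, ∅, 669, ∅]
Lookup 860: h=2, probe 2,3,4,5,6 → slot 6 empty, not found.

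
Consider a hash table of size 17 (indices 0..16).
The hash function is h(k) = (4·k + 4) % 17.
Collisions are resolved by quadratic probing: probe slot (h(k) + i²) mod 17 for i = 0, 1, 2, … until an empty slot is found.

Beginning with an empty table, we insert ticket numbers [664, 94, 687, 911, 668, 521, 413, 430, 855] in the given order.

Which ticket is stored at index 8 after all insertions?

664

664: h=8 → slot 8
94: h=6 → slot 6
687: h=15 → slot 15
911: h=10 → slot 10
668: h=7 → slot 7
521: h=14 → slot 14
413: h=7, probe 7,8,11 → slot 11
430: h=7, probe 7,8,11,16 → slot 16
855: h=7, probe 7,8,11,16,6,15,9 → slot 9
Table: [—, —, —, —, —, —, 94, 668, 664, 855, 911, 413, —, —, 521, 687, 430]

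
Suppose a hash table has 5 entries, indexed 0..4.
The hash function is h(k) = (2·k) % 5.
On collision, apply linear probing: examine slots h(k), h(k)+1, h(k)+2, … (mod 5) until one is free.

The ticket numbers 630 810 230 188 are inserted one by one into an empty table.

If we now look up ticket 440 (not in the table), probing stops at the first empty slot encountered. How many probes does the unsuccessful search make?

630 hashes to 0; slot 0 is free => place at 0.
810 hashes to 0; 0 taken => place at 1.
230 hashes to 0; 0,1 taken => place at 2.
188 hashes to 1; 1,2 taken => place at 3.
Table: [630, 810, 230, 188, _]
Lookup 440: h=0, probe 0,1,2,3,4 → slot 4 empty, not found.

5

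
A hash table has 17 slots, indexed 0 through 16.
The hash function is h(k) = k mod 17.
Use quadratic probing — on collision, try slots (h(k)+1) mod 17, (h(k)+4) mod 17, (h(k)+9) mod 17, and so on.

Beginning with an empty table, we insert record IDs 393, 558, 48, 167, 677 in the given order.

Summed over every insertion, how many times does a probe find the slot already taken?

393: h=2 -> slot 2
558: h=14 -> slot 14
48: h=14, probe 14,15 -> slot 15
167: h=14, probe 14,15,1 -> slot 1
677: h=14, probe 14,15,1,6 -> slot 6
Table: [∅, 167, 393, ∅, ∅, ∅, 677, ∅, ∅, ∅, ∅, ∅, ∅, ∅, 558, 48, ∅]

6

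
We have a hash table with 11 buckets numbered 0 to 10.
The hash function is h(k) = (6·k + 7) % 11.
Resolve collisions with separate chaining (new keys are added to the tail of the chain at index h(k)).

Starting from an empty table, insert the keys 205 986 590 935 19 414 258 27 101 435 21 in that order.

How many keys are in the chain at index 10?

205 → bucket 5
986 → bucket 5 (collision)
590 → bucket 5 (collision)
935 → bucket 7
19 → bucket 0
414 → bucket 5 (collision)
258 → bucket 4
27 → bucket 4 (collision)
101 → bucket 8
435 → bucket 10
21 → bucket 1
Final buckets:
0: 19
1: 21
2: —
3: —
4: 258 -> 27
5: 205 -> 986 -> 590 -> 414
6: —
7: 935
8: 101
9: —
10: 435

1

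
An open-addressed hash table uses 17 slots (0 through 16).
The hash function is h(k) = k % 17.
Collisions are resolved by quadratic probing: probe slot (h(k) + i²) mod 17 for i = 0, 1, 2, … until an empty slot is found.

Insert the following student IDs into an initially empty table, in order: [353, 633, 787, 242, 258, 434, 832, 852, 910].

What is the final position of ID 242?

8

Insert 353: h=13, slot 13 empty -> index 13.
Insert 633: h=4, slot 4 empty -> index 4.
Insert 787: h=5, slot 5 empty -> index 5.
Insert 242: h=4, slots 4,5 occupied -> index 8.
Insert 258: h=3, slot 3 empty -> index 3.
Insert 434: h=9, slot 9 empty -> index 9.
Insert 832: h=16, slot 16 empty -> index 16.
Insert 852: h=2, slot 2 empty -> index 2.
Insert 910: h=9, slot 9 occupied -> index 10.
Table: [-, -, 852, 258, 633, 787, -, -, 242, 434, 910, -, -, 353, -, -, 832]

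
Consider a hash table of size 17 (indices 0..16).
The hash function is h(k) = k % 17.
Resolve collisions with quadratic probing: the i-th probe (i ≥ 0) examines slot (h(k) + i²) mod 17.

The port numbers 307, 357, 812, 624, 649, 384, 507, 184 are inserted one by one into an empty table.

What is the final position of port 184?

15

307 hashes to 1; slot 1 is free => place at 1.
357 hashes to 0; slot 0 is free => place at 0.
812 hashes to 13; slot 13 is free => place at 13.
624 hashes to 12; slot 12 is free => place at 12.
649 hashes to 3; slot 3 is free => place at 3.
384 hashes to 10; slot 10 is free => place at 10.
507 hashes to 14; slot 14 is free => place at 14.
184 hashes to 14; 14 taken => place at 15.
Table: [357, 307, _, 649, _, _, _, _, _, _, 384, _, 624, 812, 507, 184, _]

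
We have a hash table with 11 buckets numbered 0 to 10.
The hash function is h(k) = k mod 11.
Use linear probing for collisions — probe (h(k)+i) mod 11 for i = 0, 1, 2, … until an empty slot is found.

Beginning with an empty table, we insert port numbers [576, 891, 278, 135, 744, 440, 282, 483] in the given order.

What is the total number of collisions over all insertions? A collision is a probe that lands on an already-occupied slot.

576: h=4 => slot 4
891: h=0 => slot 0
278: h=3 => slot 3
135: h=3, probe 3,4,5 => slot 5
744: h=7 => slot 7
440: h=0, probe 0,1 => slot 1
282: h=7, probe 7,8 => slot 8
483: h=10 => slot 10
Table: [891, 440, -, 278, 576, 135, -, 744, 282, -, 483]

4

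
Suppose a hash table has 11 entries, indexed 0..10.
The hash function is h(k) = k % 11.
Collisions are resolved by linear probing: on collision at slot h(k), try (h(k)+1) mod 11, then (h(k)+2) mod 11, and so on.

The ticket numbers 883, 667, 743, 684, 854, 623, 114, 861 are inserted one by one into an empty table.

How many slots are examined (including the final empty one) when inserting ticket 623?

3

883: h=3 -> slot 3
667: h=7 -> slot 7
743: h=6 -> slot 6
684: h=2 -> slot 2
854: h=7, probe 7,8 -> slot 8
623: h=7, probe 7,8,9 -> slot 9
114: h=4 -> slot 4
861: h=3, probe 3,4,5 -> slot 5
Table: [∅, ∅, 684, 883, 114, 861, 743, 667, 854, 623, ∅]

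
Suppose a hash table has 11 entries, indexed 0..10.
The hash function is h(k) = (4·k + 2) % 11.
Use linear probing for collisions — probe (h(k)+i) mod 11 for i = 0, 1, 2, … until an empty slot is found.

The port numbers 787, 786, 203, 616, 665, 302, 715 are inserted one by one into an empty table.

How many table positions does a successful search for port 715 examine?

787: h=4 -> slot 4
786: h=0 -> slot 0
203: h=0, probe 0,1 -> slot 1
616: h=2 -> slot 2
665: h=0, probe 0,1,2,3 -> slot 3
302: h=0, probe 0,1,2,3,4,5 -> slot 5
715: h=2, probe 2,3,4,5,6 -> slot 6
Table: [786, 203, 616, 665, 787, 302, 715, -, -, -, -]
Lookup 715: h=2, probe 2,3,4,5,6 → found at 6.

5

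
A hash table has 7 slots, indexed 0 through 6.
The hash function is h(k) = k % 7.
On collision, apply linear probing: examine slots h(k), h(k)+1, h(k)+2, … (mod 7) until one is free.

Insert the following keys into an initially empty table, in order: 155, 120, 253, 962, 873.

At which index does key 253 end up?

155 hashes to 1; slot 1 is free => place at 1.
120 hashes to 1; 1 taken => place at 2.
253 hashes to 1; 1,2 taken => place at 3.
962 hashes to 3; 3 taken => place at 4.
873 hashes to 5; slot 5 is free => place at 5.
Table: [—, 155, 120, 253, 962, 873, —]

3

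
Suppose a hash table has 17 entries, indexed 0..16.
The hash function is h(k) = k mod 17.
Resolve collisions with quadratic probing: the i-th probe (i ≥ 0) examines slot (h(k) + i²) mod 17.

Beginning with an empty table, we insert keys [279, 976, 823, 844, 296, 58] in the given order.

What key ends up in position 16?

279: h=7 → slot 7
976: h=7, probe 7,8 → slot 8
823: h=7, probe 7,8,11 → slot 11
844: h=11, probe 11,12 → slot 12
296: h=7, probe 7,8,11,16 → slot 16
58: h=7, probe 7,8,11,16,6 → slot 6
Table: [., ., ., ., ., ., 58, 279, 976, ., ., 823, 844, ., ., ., 296]

296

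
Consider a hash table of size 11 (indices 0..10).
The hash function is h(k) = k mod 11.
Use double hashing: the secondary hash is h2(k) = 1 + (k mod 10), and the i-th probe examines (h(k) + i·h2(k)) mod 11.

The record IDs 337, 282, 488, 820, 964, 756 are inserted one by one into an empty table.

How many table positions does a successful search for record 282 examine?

2

337 hashes to 7; slot 7 is free -> place at 7.
282 hashes to 7, h2=3; 7 taken -> place at 10.
488 hashes to 4; slot 4 is free -> place at 4.
820 hashes to 6; slot 6 is free -> place at 6.
964 hashes to 7, h2=5; 7 taken -> place at 1.
756 hashes to 8; slot 8 is free -> place at 8.
Table: [-, 964, -, -, 488, -, 820, 337, 756, -, 282]
Lookup 282: h=7, h2=3, probe 7,10 → found at 10.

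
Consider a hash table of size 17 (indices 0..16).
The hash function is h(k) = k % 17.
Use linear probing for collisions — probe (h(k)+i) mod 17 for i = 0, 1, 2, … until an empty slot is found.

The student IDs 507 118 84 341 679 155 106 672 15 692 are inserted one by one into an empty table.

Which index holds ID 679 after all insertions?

507: h=14 => slot 14
118: h=16 => slot 16
84: h=16, probe 16,0 => slot 0
341: h=1 => slot 1
679: h=16, probe 16,0,1,2 => slot 2
155: h=2, probe 2,3 => slot 3
106: h=4 => slot 4
672: h=9 => slot 9
15: h=15 => slot 15
692: h=12 => slot 12
Table: [84, 341, 679, 155, 106, ., ., ., ., 672, ., ., 692, ., 507, 15, 118]

2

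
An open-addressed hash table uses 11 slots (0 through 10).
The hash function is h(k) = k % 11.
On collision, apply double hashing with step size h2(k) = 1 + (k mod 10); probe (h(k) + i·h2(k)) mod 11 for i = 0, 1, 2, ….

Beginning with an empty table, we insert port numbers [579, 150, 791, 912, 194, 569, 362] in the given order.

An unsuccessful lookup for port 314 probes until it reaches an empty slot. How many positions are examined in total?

579: h=7 -> slot 7
150: h=7, h2=1, probe 7,8 -> slot 8
791: h=10 -> slot 10
912: h=10, h2=3, probe 10,2 -> slot 2
194: h=7, h2=5, probe 7,1 -> slot 1
569: h=8, h2=10, probe 8,7,6 -> slot 6
362: h=10, h2=3, probe 10,2,5 -> slot 5
Table: [∅, 194, 912, ∅, ∅, 362, 569, 579, 150, ∅, 791]
Lookup 314: h=6, h2=5, probe 6,0 → slot 0 empty, not found.

2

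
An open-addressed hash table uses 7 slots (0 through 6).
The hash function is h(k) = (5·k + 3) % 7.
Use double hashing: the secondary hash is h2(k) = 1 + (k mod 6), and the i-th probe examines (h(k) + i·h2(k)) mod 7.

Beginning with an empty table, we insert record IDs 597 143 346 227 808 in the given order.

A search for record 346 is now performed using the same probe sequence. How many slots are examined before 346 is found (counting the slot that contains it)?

Insert 597: h=6, slot 6 empty => index 6.
Insert 143: h=4, slot 4 empty => index 4.
Insert 346: h=4, h2=5, slot 4 occupied => index 2.
Insert 227: h=4, h2=6, slot 4 occupied => index 3.
Insert 808: h=4, h2=5, slots 4,2 occupied => index 0.
Table: [808, _, 346, 227, 143, _, 597]
Lookup 346: h=4, h2=5, probe 4,2 → found at 2.

2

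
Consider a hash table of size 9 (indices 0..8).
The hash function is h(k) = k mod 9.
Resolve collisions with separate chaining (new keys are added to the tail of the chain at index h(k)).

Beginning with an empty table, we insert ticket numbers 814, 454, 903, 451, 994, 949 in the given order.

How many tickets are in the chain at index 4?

4

Insert 814: h=4, bucket 4 empty → new chain.
Insert 454: h=4, bucket 4 nonempty → append to chain.
Insert 903: h=3, bucket 3 empty → new chain.
Insert 451: h=1, bucket 1 empty → new chain.
Insert 994: h=4, bucket 4 nonempty → append to chain.
Insert 949: h=4, bucket 4 nonempty → append to chain.
Final buckets:
0: .
1: 451
2: .
3: 903
4: 814 -> 454 -> 994 -> 949
5: .
6: .
7: .
8: .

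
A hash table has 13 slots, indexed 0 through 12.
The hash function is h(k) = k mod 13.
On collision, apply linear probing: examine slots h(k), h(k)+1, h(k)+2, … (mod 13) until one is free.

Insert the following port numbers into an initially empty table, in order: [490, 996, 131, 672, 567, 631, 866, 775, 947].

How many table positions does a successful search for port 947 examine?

5

490: h=9 -> slot 9
996: h=8 -> slot 8
131: h=1 -> slot 1
672: h=9, probe 9,10 -> slot 10
567: h=8, probe 8,9,10,11 -> slot 11
631: h=7 -> slot 7
866: h=8, probe 8,9,10,11,12 -> slot 12
775: h=8, probe 8,9,10,11,12,0 -> slot 0
947: h=11, probe 11,12,0,1,2 -> slot 2
Table: [775, 131, 947, ∅, ∅, ∅, ∅, 631, 996, 490, 672, 567, 866]
Lookup 947: h=11, probe 11,12,0,1,2 → found at 2.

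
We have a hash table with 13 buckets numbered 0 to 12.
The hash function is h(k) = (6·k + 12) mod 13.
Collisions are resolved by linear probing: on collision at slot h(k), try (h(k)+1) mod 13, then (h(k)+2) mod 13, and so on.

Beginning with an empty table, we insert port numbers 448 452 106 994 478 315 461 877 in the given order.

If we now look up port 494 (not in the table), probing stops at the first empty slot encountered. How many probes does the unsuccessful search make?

3

448: h=9 => slot 9
452: h=7 => slot 7
106: h=11 => slot 11
994: h=9, probe 9,10 => slot 10
478: h=7, probe 7,8 => slot 8
315: h=4 => slot 4
461: h=9, probe 9,10,11,12 => slot 12
877: h=9, probe 9,10,11,12,0 => slot 0
Table: [877, -, -, -, 315, -, -, 452, 478, 448, 994, 106, 461]
Lookup 494: h=12, probe 12,0,1 → slot 1 empty, not found.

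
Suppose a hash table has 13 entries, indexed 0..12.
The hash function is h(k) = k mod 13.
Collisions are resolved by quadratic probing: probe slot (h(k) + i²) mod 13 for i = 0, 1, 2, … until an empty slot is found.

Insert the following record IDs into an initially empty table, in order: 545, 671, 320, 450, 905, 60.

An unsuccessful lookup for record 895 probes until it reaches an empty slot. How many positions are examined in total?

Insert 545: h=12, slot 12 empty → index 12.
Insert 671: h=8, slot 8 empty → index 8.
Insert 320: h=8, slot 8 occupied → index 9.
Insert 450: h=8, slots 8,9,12 occupied → index 4.
Insert 905: h=8, slots 8,9,12,4 occupied → index 11.
Insert 60: h=8, slots 8,9,12,4,11 occupied → index 7.
Table: [-, -, -, -, 450, -, -, 60, 671, 320, -, 905, 545]
Lookup 895: h=11, probe 11,12,2 → slot 2 empty, not found.

3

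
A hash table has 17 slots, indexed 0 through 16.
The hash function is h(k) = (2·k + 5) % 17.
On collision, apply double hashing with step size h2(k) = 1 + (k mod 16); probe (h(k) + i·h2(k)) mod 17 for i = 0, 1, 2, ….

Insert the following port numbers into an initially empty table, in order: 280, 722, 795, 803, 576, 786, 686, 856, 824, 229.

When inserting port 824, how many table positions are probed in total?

280: h=4 => slot 4
722: h=4, h2=3, probe 4,7 => slot 7
795: h=14 => slot 14
803: h=13 => slot 13
576: h=1 => slot 1
786: h=13, h2=3, probe 13,16 => slot 16
686: h=0 => slot 0
856: h=0, h2=9, probe 0,9 => slot 9
824: h=4, h2=9, probe 4,13,5 => slot 5
229: h=4, h2=6, probe 4,10 => slot 10
Table: [686, 576, _, _, 280, 824, _, 722, _, 856, 229, _, _, 803, 795, _, 786]

3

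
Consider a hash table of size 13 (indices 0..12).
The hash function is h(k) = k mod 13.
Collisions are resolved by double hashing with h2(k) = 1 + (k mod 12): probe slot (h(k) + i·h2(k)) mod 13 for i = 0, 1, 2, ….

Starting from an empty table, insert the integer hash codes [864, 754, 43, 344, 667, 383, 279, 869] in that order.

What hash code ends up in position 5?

383

864: h=6 -> slot 6
754: h=0 -> slot 0
43: h=4 -> slot 4
344: h=6, h2=9, probe 6,2 -> slot 2
667: h=4, h2=8, probe 4,12 -> slot 12
383: h=6, h2=12, probe 6,5 -> slot 5
279: h=6, h2=4, probe 6,10 -> slot 10
869: h=11 -> slot 11
Table: [754, —, 344, —, 43, 383, 864, —, —, —, 279, 869, 667]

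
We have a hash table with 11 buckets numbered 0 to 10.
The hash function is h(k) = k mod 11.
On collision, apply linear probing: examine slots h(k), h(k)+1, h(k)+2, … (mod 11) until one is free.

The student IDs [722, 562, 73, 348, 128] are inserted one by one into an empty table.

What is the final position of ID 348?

9

Insert 722: h=7, slot 7 empty -> index 7.
Insert 562: h=1, slot 1 empty -> index 1.
Insert 73: h=7, slot 7 occupied -> index 8.
Insert 348: h=7, slots 7,8 occupied -> index 9.
Insert 128: h=7, slots 7,8,9 occupied -> index 10.
Table: [_, 562, _, _, _, _, _, 722, 73, 348, 128]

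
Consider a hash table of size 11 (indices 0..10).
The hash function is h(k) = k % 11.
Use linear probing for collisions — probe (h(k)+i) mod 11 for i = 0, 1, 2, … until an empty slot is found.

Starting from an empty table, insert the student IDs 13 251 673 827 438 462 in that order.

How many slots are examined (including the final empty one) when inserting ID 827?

13: h=2 → slot 2
251: h=9 → slot 9
673: h=2, probe 2,3 → slot 3
827: h=2, probe 2,3,4 → slot 4
438: h=9, probe 9,10 → slot 10
462: h=0 → slot 0
Table: [462, ∅, 13, 673, 827, ∅, ∅, ∅, ∅, 251, 438]

3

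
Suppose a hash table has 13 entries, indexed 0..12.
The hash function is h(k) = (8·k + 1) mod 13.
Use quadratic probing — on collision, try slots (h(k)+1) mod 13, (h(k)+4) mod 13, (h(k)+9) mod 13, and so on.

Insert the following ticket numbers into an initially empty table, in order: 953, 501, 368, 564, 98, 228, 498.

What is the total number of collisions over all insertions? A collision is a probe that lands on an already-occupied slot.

6

953 hashes to 7; slot 7 is free -> place at 7.
501 hashes to 5; slot 5 is free -> place at 5.
368 hashes to 7; 7 taken -> place at 8.
564 hashes to 2; slot 2 is free -> place at 2.
98 hashes to 5; 5 taken -> place at 6.
228 hashes to 5; 5,6 taken -> place at 9.
498 hashes to 7; 7,8 taken -> place at 11.
Table: [., ., 564, ., ., 501, 98, 953, 368, 228, ., 498, .]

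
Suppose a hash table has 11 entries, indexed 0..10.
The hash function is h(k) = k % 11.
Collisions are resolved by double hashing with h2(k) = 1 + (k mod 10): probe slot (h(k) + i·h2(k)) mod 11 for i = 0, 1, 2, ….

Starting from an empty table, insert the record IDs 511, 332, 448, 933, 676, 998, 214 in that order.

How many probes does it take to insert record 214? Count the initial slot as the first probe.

2

Insert 511: h=5, slot 5 empty -> index 5.
Insert 332: h=2, slot 2 empty -> index 2.
Insert 448: h=8, slot 8 empty -> index 8.
Insert 933: h=9, slot 9 empty -> index 9.
Insert 676: h=5, h2=7, slot 5 occupied -> index 1.
Insert 998: h=8, h2=9, slot 8 occupied -> index 6.
Insert 214: h=5, h2=5, slot 5 occupied -> index 10.
Table: [., 676, 332, ., ., 511, 998, ., 448, 933, 214]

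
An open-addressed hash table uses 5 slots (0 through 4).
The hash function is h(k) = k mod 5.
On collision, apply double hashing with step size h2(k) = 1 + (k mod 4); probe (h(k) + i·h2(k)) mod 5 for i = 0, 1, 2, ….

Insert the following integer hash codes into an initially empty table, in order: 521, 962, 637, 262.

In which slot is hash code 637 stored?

4

521: h=1 → slot 1
962: h=2 → slot 2
637: h=2, h2=2, probe 2,4 → slot 4
262: h=2, h2=3, probe 2,0 → slot 0
Table: [262, 521, 962, _, 637]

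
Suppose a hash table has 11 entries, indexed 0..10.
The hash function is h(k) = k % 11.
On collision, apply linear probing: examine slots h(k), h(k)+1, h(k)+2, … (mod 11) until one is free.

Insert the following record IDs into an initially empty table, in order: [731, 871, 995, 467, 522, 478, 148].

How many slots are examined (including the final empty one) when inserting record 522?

731: h=5 -> slot 5
871: h=2 -> slot 2
995: h=5, probe 5,6 -> slot 6
467: h=5, probe 5,6,7 -> slot 7
522: h=5, probe 5,6,7,8 -> slot 8
478: h=5, probe 5,6,7,8,9 -> slot 9
148: h=5, probe 5,6,7,8,9,10 -> slot 10
Table: [—, —, 871, —, —, 731, 995, 467, 522, 478, 148]

4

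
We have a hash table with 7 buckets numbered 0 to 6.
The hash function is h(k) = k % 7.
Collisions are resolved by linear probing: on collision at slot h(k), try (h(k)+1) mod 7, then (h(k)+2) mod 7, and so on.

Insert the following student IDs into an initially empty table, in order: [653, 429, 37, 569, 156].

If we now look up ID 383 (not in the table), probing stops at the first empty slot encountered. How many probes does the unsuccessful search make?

3

Insert 653: h=2, slot 2 empty → index 2.
Insert 429: h=2, slot 2 occupied → index 3.
Insert 37: h=2, slots 2,3 occupied → index 4.
Insert 569: h=2, slots 2,3,4 occupied → index 5.
Insert 156: h=2, slots 2,3,4,5 occupied → index 6.
Table: [∅, ∅, 653, 429, 37, 569, 156]
Lookup 383: h=5, probe 5,6,0 → slot 0 empty, not found.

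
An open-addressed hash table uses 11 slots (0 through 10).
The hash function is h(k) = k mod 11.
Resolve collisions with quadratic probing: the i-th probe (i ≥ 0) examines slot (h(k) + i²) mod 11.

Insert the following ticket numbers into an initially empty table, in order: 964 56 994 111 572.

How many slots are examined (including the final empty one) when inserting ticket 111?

2

964: h=7 -> slot 7
56: h=1 -> slot 1
994: h=4 -> slot 4
111: h=1, probe 1,2 -> slot 2
572: h=0 -> slot 0
Table: [572, 56, 111, ., 994, ., ., 964, ., ., .]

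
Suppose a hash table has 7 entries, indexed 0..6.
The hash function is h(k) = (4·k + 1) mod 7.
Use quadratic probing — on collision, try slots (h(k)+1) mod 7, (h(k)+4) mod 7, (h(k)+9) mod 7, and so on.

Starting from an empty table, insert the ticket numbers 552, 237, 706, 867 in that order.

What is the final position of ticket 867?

6

552: h=4 => slot 4
237: h=4, probe 4,5 => slot 5
706: h=4, probe 4,5,1 => slot 1
867: h=4, probe 4,5,1,6 => slot 6
Table: [_, 706, _, _, 552, 237, 867]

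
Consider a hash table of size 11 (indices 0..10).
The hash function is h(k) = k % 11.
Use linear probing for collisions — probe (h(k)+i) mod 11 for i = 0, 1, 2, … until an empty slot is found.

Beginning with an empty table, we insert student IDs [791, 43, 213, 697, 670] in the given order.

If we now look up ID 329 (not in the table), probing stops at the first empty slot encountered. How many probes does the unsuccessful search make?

791: h=10 → slot 10
43: h=10, probe 10,0 → slot 0
213: h=4 → slot 4
697: h=4, probe 4,5 → slot 5
670: h=10, probe 10,0,1 → slot 1
Table: [43, 670, ∅, ∅, 213, 697, ∅, ∅, ∅, ∅, 791]
Lookup 329: h=10, probe 10,0,1,2 → slot 2 empty, not found.

4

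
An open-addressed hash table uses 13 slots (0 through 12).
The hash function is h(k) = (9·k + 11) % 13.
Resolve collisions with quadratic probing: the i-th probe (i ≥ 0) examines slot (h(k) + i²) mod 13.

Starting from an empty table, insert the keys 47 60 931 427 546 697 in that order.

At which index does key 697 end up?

47: h=5 -> slot 5
60: h=5, probe 5,6 -> slot 6
931: h=5, probe 5,6,9 -> slot 9
427: h=6, probe 6,7 -> slot 7
546: h=11 -> slot 11
697: h=5, probe 5,6,9,1 -> slot 1
Table: [_, 697, _, _, _, 47, 60, 427, _, 931, _, 546, _]

1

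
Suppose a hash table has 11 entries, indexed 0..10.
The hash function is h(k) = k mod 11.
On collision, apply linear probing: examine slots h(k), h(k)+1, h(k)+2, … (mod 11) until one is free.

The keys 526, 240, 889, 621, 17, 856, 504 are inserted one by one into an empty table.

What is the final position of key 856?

526: h=9 => slot 9
240: h=9, probe 9,10 => slot 10
889: h=9, probe 9,10,0 => slot 0
621: h=5 => slot 5
17: h=6 => slot 6
856: h=9, probe 9,10,0,1 => slot 1
504: h=9, probe 9,10,0,1,2 => slot 2
Table: [889, 856, 504, —, —, 621, 17, —, —, 526, 240]

1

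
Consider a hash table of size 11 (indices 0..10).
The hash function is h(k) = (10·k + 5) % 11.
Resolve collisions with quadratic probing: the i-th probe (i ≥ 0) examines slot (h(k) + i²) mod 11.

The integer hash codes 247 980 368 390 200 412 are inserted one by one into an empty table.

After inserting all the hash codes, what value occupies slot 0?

247

Insert 247: h=0, slot 0 empty → index 0.
Insert 980: h=4, slot 4 empty → index 4.
Insert 368: h=0, slot 0 occupied → index 1.
Insert 390: h=0, slots 0,1,4 occupied → index 9.
Insert 200: h=3, slot 3 empty → index 3.
Insert 412: h=0, slots 0,1,4,9 occupied → index 5.
Table: [247, 368, —, 200, 980, 412, —, —, —, 390, —]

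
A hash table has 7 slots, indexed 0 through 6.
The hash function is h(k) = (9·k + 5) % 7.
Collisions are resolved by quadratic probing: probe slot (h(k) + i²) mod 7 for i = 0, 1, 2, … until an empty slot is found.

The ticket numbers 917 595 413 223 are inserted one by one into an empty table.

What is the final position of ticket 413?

2

917 hashes to 5; slot 5 is free => place at 5.
595 hashes to 5; 5 taken => place at 6.
413 hashes to 5; 5,6 taken => place at 2.
223 hashes to 3; slot 3 is free => place at 3.
Table: [—, —, 413, 223, —, 917, 595]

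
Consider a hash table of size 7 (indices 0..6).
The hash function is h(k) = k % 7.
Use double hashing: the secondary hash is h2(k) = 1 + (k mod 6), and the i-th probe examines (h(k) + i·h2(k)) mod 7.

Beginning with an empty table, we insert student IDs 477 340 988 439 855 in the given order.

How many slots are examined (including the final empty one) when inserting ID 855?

477 hashes to 1; slot 1 is free -> place at 1.
340 hashes to 4; slot 4 is free -> place at 4.
988 hashes to 1, h2=5; 1 taken -> place at 6.
439 hashes to 5; slot 5 is free -> place at 5.
855 hashes to 1, h2=4; 1,5 taken -> place at 2.
Table: [—, 477, 855, —, 340, 439, 988]

3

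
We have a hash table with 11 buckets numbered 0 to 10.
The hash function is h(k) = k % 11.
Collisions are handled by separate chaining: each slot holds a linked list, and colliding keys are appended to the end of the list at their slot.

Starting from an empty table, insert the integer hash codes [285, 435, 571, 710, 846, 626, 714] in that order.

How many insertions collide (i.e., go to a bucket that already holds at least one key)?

5

Insert 285: h=10, bucket 10 empty -> new chain.
Insert 435: h=6, bucket 6 empty -> new chain.
Insert 571: h=10, bucket 10 nonempty -> append to chain.
Insert 710: h=6, bucket 6 nonempty -> append to chain.
Insert 846: h=10, bucket 10 nonempty -> append to chain.
Insert 626: h=10, bucket 10 nonempty -> append to chain.
Insert 714: h=10, bucket 10 nonempty -> append to chain.
Final buckets:
0: _
1: _
2: _
3: _
4: _
5: _
6: 435 -> 710
7: _
8: _
9: _
10: 285 -> 571 -> 846 -> 626 -> 714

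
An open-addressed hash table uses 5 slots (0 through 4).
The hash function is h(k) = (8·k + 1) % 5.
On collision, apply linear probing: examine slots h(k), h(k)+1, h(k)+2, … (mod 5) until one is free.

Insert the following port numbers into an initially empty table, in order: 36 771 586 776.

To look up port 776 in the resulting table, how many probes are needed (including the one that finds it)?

4

36 hashes to 4; slot 4 is free → place at 4.
771 hashes to 4; 4 taken → place at 0.
586 hashes to 4; 4,0 taken → place at 1.
776 hashes to 4; 4,0,1 taken → place at 2.
Table: [771, 586, 776, _, 36]
Lookup 776: h=4, probe 4,0,1,2 → found at 2.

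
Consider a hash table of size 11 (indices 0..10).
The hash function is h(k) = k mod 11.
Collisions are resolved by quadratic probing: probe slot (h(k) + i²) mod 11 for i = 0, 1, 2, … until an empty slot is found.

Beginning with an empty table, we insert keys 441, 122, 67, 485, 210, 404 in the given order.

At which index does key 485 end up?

441: h=1 -> slot 1
122: h=1, probe 1,2 -> slot 2
67: h=1, probe 1,2,5 -> slot 5
485: h=1, probe 1,2,5,10 -> slot 10
210: h=1, probe 1,2,5,10,6 -> slot 6
404: h=8 -> slot 8
Table: [., 441, 122, ., ., 67, 210, ., 404, ., 485]

10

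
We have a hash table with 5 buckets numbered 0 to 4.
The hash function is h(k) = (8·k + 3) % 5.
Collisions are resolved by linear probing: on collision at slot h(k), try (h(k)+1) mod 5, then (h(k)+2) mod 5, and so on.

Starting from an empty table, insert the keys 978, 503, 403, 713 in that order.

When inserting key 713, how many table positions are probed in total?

Insert 978: h=2, slot 2 empty -> index 2.
Insert 503: h=2, slot 2 occupied -> index 3.
Insert 403: h=2, slots 2,3 occupied -> index 4.
Insert 713: h=2, slots 2,3,4 occupied -> index 0.
Table: [713, ∅, 978, 503, 403]

4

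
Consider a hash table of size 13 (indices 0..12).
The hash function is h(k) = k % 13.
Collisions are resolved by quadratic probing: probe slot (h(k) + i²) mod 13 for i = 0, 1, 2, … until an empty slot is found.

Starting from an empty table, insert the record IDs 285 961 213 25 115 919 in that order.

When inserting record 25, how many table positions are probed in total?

3

285 hashes to 12; slot 12 is free → place at 12.
961 hashes to 12; 12 taken → place at 0.
213 hashes to 5; slot 5 is free → place at 5.
25 hashes to 12; 12,0 taken → place at 3.
115 hashes to 11; slot 11 is free → place at 11.
919 hashes to 9; slot 9 is free → place at 9.
Table: [961, ∅, ∅, 25, ∅, 213, ∅, ∅, ∅, 919, ∅, 115, 285]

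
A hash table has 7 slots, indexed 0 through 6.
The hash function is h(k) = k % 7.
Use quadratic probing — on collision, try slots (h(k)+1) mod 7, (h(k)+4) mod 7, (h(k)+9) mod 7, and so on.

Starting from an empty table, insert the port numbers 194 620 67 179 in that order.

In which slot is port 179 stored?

194: h=5 → slot 5
620: h=4 → slot 4
67: h=4, probe 4,5,1 → slot 1
179: h=4, probe 4,5,1,6 → slot 6
Table: [-, 67, -, -, 620, 194, 179]

6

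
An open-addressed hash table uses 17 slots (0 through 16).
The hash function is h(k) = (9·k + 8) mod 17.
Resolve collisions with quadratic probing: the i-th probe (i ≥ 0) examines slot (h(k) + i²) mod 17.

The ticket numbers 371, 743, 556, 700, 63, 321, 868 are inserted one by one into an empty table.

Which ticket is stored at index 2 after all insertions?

371 hashes to 15; slot 15 is free -> place at 15.
743 hashes to 14; slot 14 is free -> place at 14.
556 hashes to 14; 14,15 taken -> place at 1.
700 hashes to 1; 1 taken -> place at 2.
63 hashes to 14; 14,15,1 taken -> place at 6.
321 hashes to 7; slot 7 is free -> place at 7.
868 hashes to 0; slot 0 is free -> place at 0.
Table: [868, 556, 700, _, _, _, 63, 321, _, _, _, _, _, _, 743, 371, _]

700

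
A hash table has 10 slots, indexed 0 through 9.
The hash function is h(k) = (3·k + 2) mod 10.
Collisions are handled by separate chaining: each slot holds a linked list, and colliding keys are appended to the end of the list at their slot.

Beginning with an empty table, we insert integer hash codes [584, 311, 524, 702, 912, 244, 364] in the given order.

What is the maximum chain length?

4

Insert 584: h=4, bucket 4 empty -> new chain.
Insert 311: h=5, bucket 5 empty -> new chain.
Insert 524: h=4, bucket 4 nonempty -> append to chain.
Insert 702: h=8, bucket 8 empty -> new chain.
Insert 912: h=8, bucket 8 nonempty -> append to chain.
Insert 244: h=4, bucket 4 nonempty -> append to chain.
Insert 364: h=4, bucket 4 nonempty -> append to chain.
Final buckets:
0: ∅
1: ∅
2: ∅
3: ∅
4: 584 -> 524 -> 244 -> 364
5: 311
6: ∅
7: ∅
8: 702 -> 912
9: ∅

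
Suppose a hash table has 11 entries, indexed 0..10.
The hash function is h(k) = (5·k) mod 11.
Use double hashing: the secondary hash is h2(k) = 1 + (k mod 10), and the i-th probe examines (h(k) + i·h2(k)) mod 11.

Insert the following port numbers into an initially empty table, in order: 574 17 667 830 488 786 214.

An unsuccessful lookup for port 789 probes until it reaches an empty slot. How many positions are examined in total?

Insert 574: h=10, slot 10 empty => index 10.
Insert 17: h=8, slot 8 empty => index 8.
Insert 667: h=2, slot 2 empty => index 2.
Insert 830: h=3, slot 3 empty => index 3.
Insert 488: h=9, slot 9 empty => index 9.
Insert 786: h=3, h2=7, slots 3,10 occupied => index 6.
Insert 214: h=3, h2=5, slots 3,8,2 occupied => index 7.
Table: [_, _, 667, 830, _, _, 786, 214, 17, 488, 574]
Lookup 789: h=7, h2=10, probe 7,6,5 → slot 5 empty, not found.

3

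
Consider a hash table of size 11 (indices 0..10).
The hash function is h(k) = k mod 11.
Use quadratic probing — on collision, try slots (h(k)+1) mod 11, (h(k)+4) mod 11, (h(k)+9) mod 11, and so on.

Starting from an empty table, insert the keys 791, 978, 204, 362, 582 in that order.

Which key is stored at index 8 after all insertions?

791 hashes to 10; slot 10 is free => place at 10.
978 hashes to 10; 10 taken => place at 0.
204 hashes to 6; slot 6 is free => place at 6.
362 hashes to 10; 10,0 taken => place at 3.
582 hashes to 10; 10,0,3 taken => place at 8.
Table: [978, ., ., 362, ., ., 204, ., 582, ., 791]

582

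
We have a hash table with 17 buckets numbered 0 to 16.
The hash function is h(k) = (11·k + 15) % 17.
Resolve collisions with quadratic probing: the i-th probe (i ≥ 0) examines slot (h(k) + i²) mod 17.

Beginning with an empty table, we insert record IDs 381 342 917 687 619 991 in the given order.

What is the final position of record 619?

381: h=7 -> slot 7
342: h=3 -> slot 3
917: h=4 -> slot 4
687: h=7, probe 7,8 -> slot 8
619: h=7, probe 7,8,11 -> slot 11
991: h=2 -> slot 2
Table: [—, —, 991, 342, 917, —, —, 381, 687, —, —, 619, —, —, —, —, —]

11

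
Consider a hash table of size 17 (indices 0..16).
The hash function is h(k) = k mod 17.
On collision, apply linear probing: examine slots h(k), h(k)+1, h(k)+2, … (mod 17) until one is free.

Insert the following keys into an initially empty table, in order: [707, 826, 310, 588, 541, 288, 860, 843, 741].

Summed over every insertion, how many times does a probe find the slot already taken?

Insert 707: h=10, slot 10 empty => index 10.
Insert 826: h=10, slot 10 occupied => index 11.
Insert 310: h=4, slot 4 empty => index 4.
Insert 588: h=10, slots 10,11 occupied => index 12.
Insert 541: h=14, slot 14 empty => index 14.
Insert 288: h=16, slot 16 empty => index 16.
Insert 860: h=10, slots 10,11,12 occupied => index 13.
Insert 843: h=10, slots 10,11,12,13,14 occupied => index 15.
Insert 741: h=10, slots 10,11,12,13,14,15,16 occupied => index 0.
Table: [741, ., ., ., 310, ., ., ., ., ., 707, 826, 588, 860, 541, 843, 288]

18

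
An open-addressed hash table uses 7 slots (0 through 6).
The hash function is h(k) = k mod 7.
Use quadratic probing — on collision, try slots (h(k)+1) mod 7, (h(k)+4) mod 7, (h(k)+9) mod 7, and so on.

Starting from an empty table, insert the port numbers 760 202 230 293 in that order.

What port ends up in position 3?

293

760 hashes to 4; slot 4 is free -> place at 4.
202 hashes to 6; slot 6 is free -> place at 6.
230 hashes to 6; 6 taken -> place at 0.
293 hashes to 6; 6,0 taken -> place at 3.
Table: [230, —, —, 293, 760, —, 202]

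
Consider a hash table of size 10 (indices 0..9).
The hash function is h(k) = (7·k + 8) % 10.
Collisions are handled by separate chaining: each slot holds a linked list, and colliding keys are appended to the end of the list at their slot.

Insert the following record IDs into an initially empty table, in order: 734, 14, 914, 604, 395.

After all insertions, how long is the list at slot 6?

4

734 -> bucket 6
14 -> bucket 6 (collision)
914 -> bucket 6 (collision)
604 -> bucket 6 (collision)
395 -> bucket 3
Final buckets:
0: ∅
1: ∅
2: ∅
3: 395
4: ∅
5: ∅
6: 734 -> 14 -> 914 -> 604
7: ∅
8: ∅
9: ∅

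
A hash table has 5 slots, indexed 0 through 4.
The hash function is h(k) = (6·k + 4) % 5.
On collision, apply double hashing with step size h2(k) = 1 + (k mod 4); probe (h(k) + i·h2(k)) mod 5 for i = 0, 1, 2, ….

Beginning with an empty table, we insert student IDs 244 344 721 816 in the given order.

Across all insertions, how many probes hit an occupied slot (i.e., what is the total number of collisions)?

2

244 hashes to 3; slot 3 is free -> place at 3.
344 hashes to 3, h2=1; 3 taken -> place at 4.
721 hashes to 0; slot 0 is free -> place at 0.
816 hashes to 0, h2=1; 0 taken -> place at 1.
Table: [721, 816, ., 244, 344]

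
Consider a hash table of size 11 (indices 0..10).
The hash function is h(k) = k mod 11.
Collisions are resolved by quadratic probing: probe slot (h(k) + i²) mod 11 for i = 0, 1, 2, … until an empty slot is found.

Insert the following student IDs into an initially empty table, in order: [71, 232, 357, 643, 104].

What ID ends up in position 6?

71: h=5 -> slot 5
232: h=1 -> slot 1
357: h=5, probe 5,6 -> slot 6
643: h=5, probe 5,6,9 -> slot 9
104: h=5, probe 5,6,9,3 -> slot 3
Table: [_, 232, _, 104, _, 71, 357, _, _, 643, _]

357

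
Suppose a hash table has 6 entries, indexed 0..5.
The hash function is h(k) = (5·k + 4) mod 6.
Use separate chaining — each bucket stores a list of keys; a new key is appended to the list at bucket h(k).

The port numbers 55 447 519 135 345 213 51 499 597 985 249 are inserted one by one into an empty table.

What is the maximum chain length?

Insert 55: h=3, bucket 3 empty -> new chain.
Insert 447: h=1, bucket 1 empty -> new chain.
Insert 519: h=1, bucket 1 nonempty -> append to chain.
Insert 135: h=1, bucket 1 nonempty -> append to chain.
Insert 345: h=1, bucket 1 nonempty -> append to chain.
Insert 213: h=1, bucket 1 nonempty -> append to chain.
Insert 51: h=1, bucket 1 nonempty -> append to chain.
Insert 499: h=3, bucket 3 nonempty -> append to chain.
Insert 597: h=1, bucket 1 nonempty -> append to chain.
Insert 985: h=3, bucket 3 nonempty -> append to chain.
Insert 249: h=1, bucket 1 nonempty -> append to chain.
Final buckets:
0: ∅
1: 447 -> 519 -> 135 -> 345 -> 213 -> 51 -> 597 -> 249
2: ∅
3: 55 -> 499 -> 985
4: ∅
5: ∅

8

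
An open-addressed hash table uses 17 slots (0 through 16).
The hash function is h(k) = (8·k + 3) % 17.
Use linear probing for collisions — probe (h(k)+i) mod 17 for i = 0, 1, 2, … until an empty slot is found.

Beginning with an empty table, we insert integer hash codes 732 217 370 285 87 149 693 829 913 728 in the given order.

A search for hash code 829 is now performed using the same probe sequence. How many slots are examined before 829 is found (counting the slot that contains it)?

6

732: h=11 => slot 11
217: h=5 => slot 5
370: h=5, probe 5,6 => slot 6
285: h=5, probe 5,6,7 => slot 7
87: h=2 => slot 2
149: h=5, probe 5,6,7,8 => slot 8
693: h=5, probe 5,6,7,8,9 => slot 9
829: h=5, probe 5,6,7,8,9,10 => slot 10
913: h=14 => slot 14
728: h=13 => slot 13
Table: [., ., 87, ., ., 217, 370, 285, 149, 693, 829, 732, ., 728, 913, ., .]
Lookup 829: h=5, probe 5,6,7,8,9,10 → found at 10.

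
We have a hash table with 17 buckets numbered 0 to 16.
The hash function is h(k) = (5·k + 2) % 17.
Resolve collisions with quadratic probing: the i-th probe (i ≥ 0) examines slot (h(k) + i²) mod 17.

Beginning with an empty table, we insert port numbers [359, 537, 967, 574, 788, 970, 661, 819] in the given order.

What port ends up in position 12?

359

359 hashes to 12; slot 12 is free -> place at 12.
537 hashes to 1; slot 1 is free -> place at 1.
967 hashes to 9; slot 9 is free -> place at 9.
574 hashes to 16; slot 16 is free -> place at 16.
788 hashes to 15; slot 15 is free -> place at 15.
970 hashes to 7; slot 7 is free -> place at 7.
661 hashes to 9; 9 taken -> place at 10.
819 hashes to 0; slot 0 is free -> place at 0.
Table: [819, 537, _, _, _, _, _, 970, _, 967, 661, _, 359, _, _, 788, 574]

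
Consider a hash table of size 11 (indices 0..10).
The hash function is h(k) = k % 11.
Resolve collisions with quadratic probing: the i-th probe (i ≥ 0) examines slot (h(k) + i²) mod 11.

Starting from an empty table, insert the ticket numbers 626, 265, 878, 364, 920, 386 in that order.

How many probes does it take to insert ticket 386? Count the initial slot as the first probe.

626 hashes to 10; slot 10 is free -> place at 10.
265 hashes to 1; slot 1 is free -> place at 1.
878 hashes to 9; slot 9 is free -> place at 9.
364 hashes to 1; 1 taken -> place at 2.
920 hashes to 7; slot 7 is free -> place at 7.
386 hashes to 1; 1,2 taken -> place at 5.
Table: [-, 265, 364, -, -, 386, -, 920, -, 878, 626]

3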